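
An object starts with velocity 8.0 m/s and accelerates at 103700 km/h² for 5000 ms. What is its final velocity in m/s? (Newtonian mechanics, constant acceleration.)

a = 103700 km/h² × 7.716049382716049e-05 = 8.00154 m/s²
t = 5000 ms × 0.001 = 5.0 s
v = v₀ + a × t = 8.0 + 8.00154 × 5.0 = 48.01 m/s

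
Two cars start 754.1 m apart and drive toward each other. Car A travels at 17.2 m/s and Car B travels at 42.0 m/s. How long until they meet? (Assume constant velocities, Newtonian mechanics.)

Combined speed: v_combined = 17.2 + 42.0 = 59.2 m/s
Time to meet: t = d/v_combined = 754.1/59.2 = 12.74 s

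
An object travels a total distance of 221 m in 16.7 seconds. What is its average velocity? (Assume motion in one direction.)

v_avg = Δd / Δt = 221 / 16.7 = 13.23 m/s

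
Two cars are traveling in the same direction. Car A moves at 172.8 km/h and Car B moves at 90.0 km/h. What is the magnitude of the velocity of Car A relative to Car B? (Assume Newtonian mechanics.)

v_rel = |v_A - v_B| = |172.8 - 90.0| = 82.8 km/h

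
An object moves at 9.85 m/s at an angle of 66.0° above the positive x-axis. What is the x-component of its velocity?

vₓ = v cos(θ) = 9.85 × cos(66.0°) = 4.01 m/s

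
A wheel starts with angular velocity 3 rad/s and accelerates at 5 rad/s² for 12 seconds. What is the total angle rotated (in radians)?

θ = ω₀t + ½αt² = 3×12 + ½×5×12² = 396.0 rad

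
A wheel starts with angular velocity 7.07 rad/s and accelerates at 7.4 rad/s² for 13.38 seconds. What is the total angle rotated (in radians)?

θ = ω₀t + ½αt² = 7.07×13.38 + ½×7.4×13.38² = 756.99 rad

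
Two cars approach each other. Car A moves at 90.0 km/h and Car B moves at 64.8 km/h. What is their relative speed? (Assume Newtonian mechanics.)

v_rel = v_A + v_B = 90.0 + 64.8 = 154.8 km/h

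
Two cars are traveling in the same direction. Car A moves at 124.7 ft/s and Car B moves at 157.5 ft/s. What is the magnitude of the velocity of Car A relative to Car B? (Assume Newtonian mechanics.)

v_rel = |v_A - v_B| = |124.7 - 157.5| = 32.8 ft/s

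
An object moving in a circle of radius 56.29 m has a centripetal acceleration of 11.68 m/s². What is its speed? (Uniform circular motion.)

v = √(a_c × r) = √(11.68 × 56.29) = 25.64 m/s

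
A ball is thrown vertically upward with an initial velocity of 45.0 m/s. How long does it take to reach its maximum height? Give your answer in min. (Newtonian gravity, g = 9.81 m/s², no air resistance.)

t_up = v₀ / g = 45.0 / 9.81 = 4.58716 s
t_up = 4.58716 s / 60.0 = 0.07645 min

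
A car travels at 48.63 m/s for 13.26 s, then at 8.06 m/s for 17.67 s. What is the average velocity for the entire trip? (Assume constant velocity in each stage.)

d₁ = v₁t₁ = 48.63 × 13.26 = 644.8338 m
d₂ = v₂t₂ = 8.06 × 17.67 = 142.4202 m
d_total = 787.254 m, t_total = 30.93 s
v_avg = d_total/t_total = 787.254/30.93 = 25.45 m/s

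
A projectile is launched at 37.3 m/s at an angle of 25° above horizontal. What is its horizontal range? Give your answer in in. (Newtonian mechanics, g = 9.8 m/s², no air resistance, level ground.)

R = v₀² × sin(2θ) / g = 37.3² × sin(2 × 25°) / 9.8 = 1391.29 × 0.766044 / 9.8 = 108.754 m
R = 108.754 m / 0.0254 = 4282 in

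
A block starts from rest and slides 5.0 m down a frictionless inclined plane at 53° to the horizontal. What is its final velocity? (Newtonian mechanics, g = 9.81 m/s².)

a = g sin(θ) = 9.81 × sin(53°) = 7.8346 m/s²
v = √(2ad) = √(2 × 7.8346 × 5.0) = 8.85 m/s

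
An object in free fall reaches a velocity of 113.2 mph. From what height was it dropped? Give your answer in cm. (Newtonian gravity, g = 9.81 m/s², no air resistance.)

v = 113.2 mph × 0.44704 = 50.6049 m/s
h = v² / (2g) = 50.6049² / (2 × 9.81) = 130.523 m
h = 130.523 m / 0.01 = 13050 cm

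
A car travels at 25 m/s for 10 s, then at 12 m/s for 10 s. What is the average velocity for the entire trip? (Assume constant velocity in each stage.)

d₁ = v₁t₁ = 25 × 10 = 250 m
d₂ = v₂t₂ = 12 × 10 = 120 m
d_total = 370 m, t_total = 20 s
v_avg = d_total/t_total = 370/20 = 18.5 m/s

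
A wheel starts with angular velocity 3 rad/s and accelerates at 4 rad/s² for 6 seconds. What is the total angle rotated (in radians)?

θ = ω₀t + ½αt² = 3×6 + ½×4×6² = 90.0 rad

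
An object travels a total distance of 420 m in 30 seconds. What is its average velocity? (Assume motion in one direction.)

v_avg = Δd / Δt = 420 / 30 = 14.0 m/s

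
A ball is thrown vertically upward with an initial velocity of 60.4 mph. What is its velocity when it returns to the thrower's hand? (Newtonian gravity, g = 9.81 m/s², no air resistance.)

By conservation of energy (no air resistance), the ball returns to the throw height with the same speed as launch, but directed downward.
|v_ground| = v₀ = 60.4 mph
v_ground = 60.4 mph (downward)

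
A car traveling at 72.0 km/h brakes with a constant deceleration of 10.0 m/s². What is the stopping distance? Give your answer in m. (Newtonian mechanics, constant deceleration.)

v₀ = 72.0 km/h × 0.2777777777777778 = 20.0 m/s
d = v₀² / (2a) = 20.0² / (2 × 10.0) = 400.0 / 20.0 = 20.0 m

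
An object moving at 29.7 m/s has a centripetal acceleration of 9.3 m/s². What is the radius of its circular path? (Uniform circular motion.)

r = v²/a_c = 29.7²/9.3 = 94.85 m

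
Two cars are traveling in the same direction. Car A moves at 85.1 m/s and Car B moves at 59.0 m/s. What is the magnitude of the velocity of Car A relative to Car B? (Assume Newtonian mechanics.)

v_rel = |v_A - v_B| = |85.1 - 59.0| = 26.1 m/s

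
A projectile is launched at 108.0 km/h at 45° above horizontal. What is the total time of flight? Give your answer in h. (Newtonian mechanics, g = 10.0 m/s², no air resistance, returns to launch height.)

v₀ = 108.0 km/h × 0.2777777777777778 = 30.0 m/s
T = 2 × v₀ × sin(θ) / g = 2 × 30.0 × sin(45°) / 10.0 = 2 × 30.0 × 0.707107 / 10.0 = 4.24264 s
T = 4.24264 s / 3600.0 = 0.001179 h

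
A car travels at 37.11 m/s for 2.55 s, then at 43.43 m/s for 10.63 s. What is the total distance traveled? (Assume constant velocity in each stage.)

d₁ = v₁t₁ = 37.11 × 2.55 = 94.6305 m
d₂ = v₂t₂ = 43.43 × 10.63 = 461.6609 m
d_total = 94.6305 + 461.6609 = 556.29 m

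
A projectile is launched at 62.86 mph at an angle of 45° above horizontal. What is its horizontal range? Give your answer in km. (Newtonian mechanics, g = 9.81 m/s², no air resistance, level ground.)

v₀ = 62.86 mph × 0.44704 = 28.1009 m/s
R = v₀² × sin(2θ) / g = 28.1009² × sin(2 × 45°) / 9.81 = 789.661 × 1.0 / 9.81 = 80.4955 m
R = 80.4955 m / 1000.0 = 0.0805 km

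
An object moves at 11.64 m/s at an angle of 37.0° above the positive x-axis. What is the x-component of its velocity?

vₓ = v cos(θ) = 11.64 × cos(37.0°) = 9.3 m/s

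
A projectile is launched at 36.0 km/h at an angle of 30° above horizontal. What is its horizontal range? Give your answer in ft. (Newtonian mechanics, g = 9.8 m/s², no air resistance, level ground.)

v₀ = 36.0 km/h × 0.2777777777777778 = 10.0 m/s
R = v₀² × sin(2θ) / g = 10.0² × sin(2 × 30°) / 9.8 = 100.0 × 0.866025 / 9.8 = 8.83699 m
R = 8.83699 m / 0.3048 = 28.99 ft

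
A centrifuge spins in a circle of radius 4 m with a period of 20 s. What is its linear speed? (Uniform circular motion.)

v = 2πr/T = 2π×4/20 = 1.26 m/s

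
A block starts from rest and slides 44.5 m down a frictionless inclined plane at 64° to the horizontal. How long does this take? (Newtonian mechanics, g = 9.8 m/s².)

a = g sin(θ) = 9.8 × sin(64°) = 8.8082 m/s²
t = √(2d/a) = √(2 × 44.5 / 8.8082) = 3.18 s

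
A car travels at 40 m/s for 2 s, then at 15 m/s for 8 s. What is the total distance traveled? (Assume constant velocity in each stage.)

d₁ = v₁t₁ = 40 × 2 = 80 m
d₂ = v₂t₂ = 15 × 8 = 120 m
d_total = 80 + 120 = 200 m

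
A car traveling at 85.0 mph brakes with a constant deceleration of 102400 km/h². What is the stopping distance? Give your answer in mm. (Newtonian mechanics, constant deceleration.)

v₀ = 85.0 mph × 0.44704 = 37.9984 m/s
a = 102400 km/h² × 7.716049382716049e-05 = 7.90123 m/s²
d = v₀² / (2a) = 37.9984² / (2 × 7.90123) = 1443.88 / 15.8025 = 91.3704 m
d = 91.3704 m / 0.001 = 91370 mm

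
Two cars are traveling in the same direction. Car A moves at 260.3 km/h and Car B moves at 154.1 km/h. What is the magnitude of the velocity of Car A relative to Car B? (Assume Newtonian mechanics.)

v_rel = |v_A - v_B| = |260.3 - 154.1| = 106.2 km/h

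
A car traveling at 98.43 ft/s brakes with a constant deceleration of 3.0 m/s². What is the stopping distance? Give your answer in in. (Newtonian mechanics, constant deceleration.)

v₀ = 98.43 ft/s × 0.3048 = 30.0015 m/s
d = v₀² / (2a) = 30.0015² / (2 × 3.0) = 900.09 / 6.0 = 150.015 m
d = 150.015 m / 0.0254 = 5906 in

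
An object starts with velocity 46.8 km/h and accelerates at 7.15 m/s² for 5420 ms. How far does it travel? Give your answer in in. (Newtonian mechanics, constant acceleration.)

v₀ = 46.8 km/h × 0.2777777777777778 = 13.0 m/s
t = 5420 ms × 0.001 = 5.42 s
d = v₀ × t + ½ × a × t² = 13.0 × 5.42 + 0.5 × 7.15 × 5.42² = 175.481 m
d = 175.481 m / 0.0254 = 6909 in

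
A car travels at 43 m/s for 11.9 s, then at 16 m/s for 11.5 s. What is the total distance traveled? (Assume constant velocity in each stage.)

d₁ = v₁t₁ = 43 × 11.9 = 511.7 m
d₂ = v₂t₂ = 16 × 11.5 = 184.0 m
d_total = 511.7 + 184.0 = 695.7 m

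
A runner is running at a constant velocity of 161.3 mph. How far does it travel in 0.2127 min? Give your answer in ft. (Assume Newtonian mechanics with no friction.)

v = 161.3 mph × 0.44704 = 72.1076 m/s
t = 0.2127 min × 60.0 = 12.762 s
d = v × t = 72.1076 × 12.762 = 920.237 m
d = 920.237 m / 0.3048 = 3019 ft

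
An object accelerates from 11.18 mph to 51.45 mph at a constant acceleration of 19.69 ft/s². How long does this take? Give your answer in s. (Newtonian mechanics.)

v₀ = 11.18 mph × 0.44704 = 4.99791 m/s
v = 51.45 mph × 0.44704 = 23.0002 m/s
a = 19.69 ft/s² × 0.3048 = 6.00151 m/s²
t = (v - v₀) / a = (23.0002 - 4.99791) / 6.00151 = 3.0 s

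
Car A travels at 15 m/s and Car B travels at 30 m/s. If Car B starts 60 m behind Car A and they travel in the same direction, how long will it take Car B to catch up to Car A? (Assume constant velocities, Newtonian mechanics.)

Relative speed: v_rel = 30 - 15 = 15 m/s
Time to catch: t = d₀/v_rel = 60/15 = 4.0 s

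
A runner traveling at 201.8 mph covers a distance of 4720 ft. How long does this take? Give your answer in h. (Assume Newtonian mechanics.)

d = 4720 ft × 0.3048 = 1438.66 m
v = 201.8 mph × 0.44704 = 90.2127 m/s
t = d / v = 1438.66 / 90.2127 = 15.9474 s
t = 15.9474 s / 3600.0 = 0.00443 h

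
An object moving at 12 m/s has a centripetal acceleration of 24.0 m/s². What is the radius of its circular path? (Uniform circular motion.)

r = v²/a_c = 12²/24.0 = 6.0 m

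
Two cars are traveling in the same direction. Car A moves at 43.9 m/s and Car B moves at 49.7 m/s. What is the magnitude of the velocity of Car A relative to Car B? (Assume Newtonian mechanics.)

v_rel = |v_A - v_B| = |43.9 - 49.7| = 5.8 m/s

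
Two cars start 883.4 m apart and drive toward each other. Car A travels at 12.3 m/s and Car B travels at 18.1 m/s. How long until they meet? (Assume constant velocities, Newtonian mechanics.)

Combined speed: v_combined = 12.3 + 18.1 = 30.4 m/s
Time to meet: t = d/v_combined = 883.4/30.4 = 29.06 s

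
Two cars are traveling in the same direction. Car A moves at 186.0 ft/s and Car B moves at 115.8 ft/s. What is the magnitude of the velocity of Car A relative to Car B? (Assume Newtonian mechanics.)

v_rel = |v_A - v_B| = |186.0 - 115.8| = 70.2 ft/s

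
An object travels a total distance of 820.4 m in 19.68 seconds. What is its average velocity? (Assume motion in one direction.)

v_avg = Δd / Δt = 820.4 / 19.68 = 41.69 m/s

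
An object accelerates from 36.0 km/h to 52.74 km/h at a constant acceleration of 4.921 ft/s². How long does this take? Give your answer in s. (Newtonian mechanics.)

v₀ = 36.0 km/h × 0.2777777777777778 = 10.0 m/s
v = 52.74 km/h × 0.2777777777777778 = 14.65 m/s
a = 4.921 ft/s² × 0.3048 = 1.49992 m/s²
t = (v - v₀) / a = (14.65 - 10.0) / 1.49992 = 3.1 s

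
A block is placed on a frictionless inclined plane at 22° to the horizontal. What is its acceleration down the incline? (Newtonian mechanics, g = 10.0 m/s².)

a = g sin(θ) = 10.0 × sin(22°) = 10.0 × 0.3746 = 3.75 m/s²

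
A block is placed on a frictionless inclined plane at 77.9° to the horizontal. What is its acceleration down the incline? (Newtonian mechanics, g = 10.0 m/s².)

a = g sin(θ) = 10.0 × sin(77.9°) = 10.0 × 0.9778 = 9.78 m/s²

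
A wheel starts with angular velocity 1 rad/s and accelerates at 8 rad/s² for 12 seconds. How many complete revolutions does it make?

θ = ω₀t + ½αt² = 1×12 + ½×8×12² = 588.0 rad
Total revolutions = θ/(2π) = 588.0/(2π) = 93.58
Complete revolutions = ⌊93.58⌋ = 93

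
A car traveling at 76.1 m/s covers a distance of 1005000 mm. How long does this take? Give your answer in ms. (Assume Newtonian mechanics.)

d = 1005000 mm × 0.001 = 1005.0 m
t = d / v = 1005.0 / 76.1 = 13.2063 s
t = 13.2063 s / 0.001 = 13210 ms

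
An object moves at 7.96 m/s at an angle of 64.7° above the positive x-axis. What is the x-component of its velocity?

vₓ = v cos(θ) = 7.96 × cos(64.7°) = 3.4 m/s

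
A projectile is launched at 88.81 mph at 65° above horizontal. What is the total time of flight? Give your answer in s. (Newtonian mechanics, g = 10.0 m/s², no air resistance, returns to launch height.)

v₀ = 88.81 mph × 0.44704 = 39.7016 m/s
T = 2 × v₀ × sin(θ) / g = 2 × 39.7016 × sin(65°) / 10.0 = 2 × 39.7016 × 0.906308 / 10.0 = 7.196 s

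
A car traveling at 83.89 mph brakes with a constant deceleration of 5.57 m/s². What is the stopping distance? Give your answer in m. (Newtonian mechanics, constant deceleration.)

v₀ = 83.89 mph × 0.44704 = 37.5022 m/s
d = v₀² / (2a) = 37.5022² / (2 × 5.57) = 1406.42 / 11.14 = 126.2 m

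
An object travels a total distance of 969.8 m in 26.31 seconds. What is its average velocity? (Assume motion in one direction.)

v_avg = Δd / Δt = 969.8 / 26.31 = 36.86 m/s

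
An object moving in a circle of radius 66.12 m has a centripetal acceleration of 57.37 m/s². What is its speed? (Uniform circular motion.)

v = √(a_c × r) = √(57.37 × 66.12) = 61.59 m/s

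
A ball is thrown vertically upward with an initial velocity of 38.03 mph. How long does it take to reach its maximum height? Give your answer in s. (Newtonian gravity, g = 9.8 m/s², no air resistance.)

v₀ = 38.03 mph × 0.44704 = 17.0009 m/s
t_up = v₀ / g = 17.0009 / 9.8 = 1.735 s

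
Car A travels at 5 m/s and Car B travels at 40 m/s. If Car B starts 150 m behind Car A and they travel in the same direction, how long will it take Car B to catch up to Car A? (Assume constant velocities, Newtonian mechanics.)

Relative speed: v_rel = 40 - 5 = 35 m/s
Time to catch: t = d₀/v_rel = 150/35 = 4.29 s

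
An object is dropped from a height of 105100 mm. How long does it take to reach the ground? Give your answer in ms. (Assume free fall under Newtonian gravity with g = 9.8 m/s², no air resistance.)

h = 105100 mm × 0.001 = 105.1 m
t = √(2h/g) = √(2 × 105.1 / 9.8) = 4.6313 s
t = 4.6313 s / 0.001 = 4631 ms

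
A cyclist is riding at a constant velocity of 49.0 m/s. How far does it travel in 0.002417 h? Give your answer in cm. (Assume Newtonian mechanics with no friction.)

t = 0.002417 h × 3600.0 = 8.7012 s
d = v × t = 49.0 × 8.7012 = 426.359 m
d = 426.359 m / 0.01 = 42640 cm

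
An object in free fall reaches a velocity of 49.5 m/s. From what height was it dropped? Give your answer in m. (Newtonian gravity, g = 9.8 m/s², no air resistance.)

h = v² / (2g) = 49.5² / (2 × 9.8) = 125.0 m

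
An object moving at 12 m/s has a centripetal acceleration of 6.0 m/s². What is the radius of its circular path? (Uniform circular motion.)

r = v²/a_c = 12²/6.0 = 24.0 m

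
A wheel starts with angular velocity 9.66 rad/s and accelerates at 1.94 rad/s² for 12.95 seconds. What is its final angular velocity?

ω = ω₀ + αt = 9.66 + 1.94 × 12.95 = 34.78 rad/s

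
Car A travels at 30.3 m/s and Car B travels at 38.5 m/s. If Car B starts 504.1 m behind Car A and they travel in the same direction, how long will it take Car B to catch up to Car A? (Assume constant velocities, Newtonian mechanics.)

Relative speed: v_rel = 38.5 - 30.3 = 8.2 m/s
Time to catch: t = d₀/v_rel = 504.1/8.2 = 61.48 s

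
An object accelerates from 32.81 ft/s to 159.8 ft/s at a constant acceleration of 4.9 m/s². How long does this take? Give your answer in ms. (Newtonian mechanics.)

v₀ = 32.81 ft/s × 0.3048 = 10.0005 m/s
v = 159.8 ft/s × 0.3048 = 48.707 m/s
t = (v - v₀) / a = (48.707 - 10.0005) / 4.9 = 7.89929 s
t = 7.89929 s / 0.001 = 7899 ms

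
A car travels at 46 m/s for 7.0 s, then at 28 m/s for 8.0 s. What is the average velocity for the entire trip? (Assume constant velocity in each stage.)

d₁ = v₁t₁ = 46 × 7.0 = 322.0 m
d₂ = v₂t₂ = 28 × 8.0 = 224.0 m
d_total = 546.0 m, t_total = 15.0 s
v_avg = d_total/t_total = 546.0/15.0 = 36.4 m/s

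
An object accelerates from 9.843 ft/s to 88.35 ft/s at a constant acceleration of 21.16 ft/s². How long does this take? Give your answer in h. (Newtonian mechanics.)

v₀ = 9.843 ft/s × 0.3048 = 3.00015 m/s
v = 88.35 ft/s × 0.3048 = 26.9291 m/s
a = 21.16 ft/s² × 0.3048 = 6.44957 m/s²
t = (v - v₀) / a = (26.9291 - 3.00015) / 6.44957 = 3.71016 s
t = 3.71016 s / 3600.0 = 0.001031 h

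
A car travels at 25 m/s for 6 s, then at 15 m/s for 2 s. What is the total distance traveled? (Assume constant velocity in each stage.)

d₁ = v₁t₁ = 25 × 6 = 150 m
d₂ = v₂t₂ = 15 × 2 = 30 m
d_total = 150 + 30 = 180 m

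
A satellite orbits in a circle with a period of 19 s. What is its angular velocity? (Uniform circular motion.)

ω = 2π/T = 2π/19 = 0.3307 rad/s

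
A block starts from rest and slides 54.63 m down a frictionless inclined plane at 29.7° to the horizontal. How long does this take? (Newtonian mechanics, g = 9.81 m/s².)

a = g sin(θ) = 9.81 × sin(29.7°) = 4.8604 m/s²
t = √(2d/a) = √(2 × 54.63 / 4.8604) = 4.74 s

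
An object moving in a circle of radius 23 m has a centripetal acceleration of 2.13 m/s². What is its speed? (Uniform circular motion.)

v = √(a_c × r) = √(2.13 × 23) = 7.0 m/s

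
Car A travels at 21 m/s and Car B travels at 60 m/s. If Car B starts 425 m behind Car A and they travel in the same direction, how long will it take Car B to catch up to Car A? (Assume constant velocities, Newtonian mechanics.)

Relative speed: v_rel = 60 - 21 = 39 m/s
Time to catch: t = d₀/v_rel = 425/39 = 10.9 s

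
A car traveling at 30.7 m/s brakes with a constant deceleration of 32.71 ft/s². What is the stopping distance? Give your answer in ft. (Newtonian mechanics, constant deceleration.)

a = 32.71 ft/s² × 0.3048 = 9.97001 m/s²
d = v₀² / (2a) = 30.7² / (2 × 9.97001) = 942.49 / 19.94 = 47.2663 m
d = 47.2663 m / 0.3048 = 155.1 ft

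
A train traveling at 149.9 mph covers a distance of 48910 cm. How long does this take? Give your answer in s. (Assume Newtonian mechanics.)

d = 48910 cm × 0.01 = 489.1 m
v = 149.9 mph × 0.44704 = 67.0113 m/s
t = d / v = 489.1 / 67.0113 = 7.299 s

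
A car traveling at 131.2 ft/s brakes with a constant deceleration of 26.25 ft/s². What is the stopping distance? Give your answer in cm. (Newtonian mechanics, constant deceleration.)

v₀ = 131.2 ft/s × 0.3048 = 39.9898 m/s
a = 26.25 ft/s² × 0.3048 = 8.001 m/s²
d = v₀² / (2a) = 39.9898² / (2 × 8.001) = 1599.18 / 16.002 = 99.9363 m
d = 99.9363 m / 0.01 = 9994 cm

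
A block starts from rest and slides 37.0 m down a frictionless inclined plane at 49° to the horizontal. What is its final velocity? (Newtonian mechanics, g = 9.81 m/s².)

a = g sin(θ) = 9.81 × sin(49°) = 7.4037 m/s²
v = √(2ad) = √(2 × 7.4037 × 37.0) = 23.41 m/s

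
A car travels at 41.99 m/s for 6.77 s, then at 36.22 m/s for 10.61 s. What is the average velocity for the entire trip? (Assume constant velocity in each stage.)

d₁ = v₁t₁ = 41.99 × 6.77 = 284.2723 m
d₂ = v₂t₂ = 36.22 × 10.61 = 384.2942 m
d_total = 668.5665 m, t_total = 17.38 s
v_avg = d_total/t_total = 668.5665/17.38 = 38.47 m/s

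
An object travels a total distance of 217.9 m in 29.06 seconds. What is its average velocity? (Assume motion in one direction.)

v_avg = Δd / Δt = 217.9 / 29.06 = 7.5 m/s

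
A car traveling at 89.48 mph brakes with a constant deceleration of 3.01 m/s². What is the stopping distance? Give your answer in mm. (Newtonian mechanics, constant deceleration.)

v₀ = 89.48 mph × 0.44704 = 40.0011 m/s
d = v₀² / (2a) = 40.0011² / (2 × 3.01) = 1600.09 / 6.02 = 265.796 m
d = 265.796 m / 0.001 = 265800 mm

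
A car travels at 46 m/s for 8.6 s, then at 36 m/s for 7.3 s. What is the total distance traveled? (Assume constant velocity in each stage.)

d₁ = v₁t₁ = 46 × 8.6 = 395.6 m
d₂ = v₂t₂ = 36 × 7.3 = 262.8 m
d_total = 395.6 + 262.8 = 658.4 m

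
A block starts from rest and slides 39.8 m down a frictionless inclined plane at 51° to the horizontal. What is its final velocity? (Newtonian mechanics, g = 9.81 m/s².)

a = g sin(θ) = 9.81 × sin(51°) = 7.6238 m/s²
v = √(2ad) = √(2 × 7.6238 × 39.8) = 24.63 m/s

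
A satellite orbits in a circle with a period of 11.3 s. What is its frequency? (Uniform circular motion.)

f = 1/T = 1/11.3 = 0.0885 Hz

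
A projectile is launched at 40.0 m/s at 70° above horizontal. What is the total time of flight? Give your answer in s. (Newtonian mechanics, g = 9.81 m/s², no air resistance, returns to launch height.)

T = 2 × v₀ × sin(θ) / g = 2 × 40.0 × sin(70°) / 9.81 = 2 × 40.0 × 0.939693 / 9.81 = 7.663 s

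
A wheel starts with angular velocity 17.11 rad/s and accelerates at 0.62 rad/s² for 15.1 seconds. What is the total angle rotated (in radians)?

θ = ω₀t + ½αt² = 17.11×15.1 + ½×0.62×15.1² = 329.04 rad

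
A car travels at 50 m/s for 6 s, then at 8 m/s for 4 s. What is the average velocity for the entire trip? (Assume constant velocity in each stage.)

d₁ = v₁t₁ = 50 × 6 = 300 m
d₂ = v₂t₂ = 8 × 4 = 32 m
d_total = 332 m, t_total = 10 s
v_avg = d_total/t_total = 332/10 = 33.2 m/s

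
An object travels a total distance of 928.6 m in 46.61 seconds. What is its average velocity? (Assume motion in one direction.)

v_avg = Δd / Δt = 928.6 / 46.61 = 19.92 m/s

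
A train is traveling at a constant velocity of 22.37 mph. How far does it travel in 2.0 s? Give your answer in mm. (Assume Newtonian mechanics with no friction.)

v = 22.37 mph × 0.44704 = 10.0003 m/s
d = v × t = 10.0003 × 2.0 = 20.0006 m
d = 20.0006 m / 0.001 = 20000 mm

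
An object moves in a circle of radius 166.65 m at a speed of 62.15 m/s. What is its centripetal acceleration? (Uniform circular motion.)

a_c = v²/r = 62.15²/166.65 = 3862.6225/166.65 = 23.18 m/s²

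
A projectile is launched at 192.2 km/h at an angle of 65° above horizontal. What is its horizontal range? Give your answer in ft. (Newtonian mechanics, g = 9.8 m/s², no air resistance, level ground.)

v₀ = 192.2 km/h × 0.2777777777777778 = 53.3889 m/s
R = v₀² × sin(2θ) / g = 53.3889² × sin(2 × 65°) / 9.8 = 2850.37 × 0.766044 / 9.8 = 222.807 m
R = 222.807 m / 0.3048 = 731.0 ft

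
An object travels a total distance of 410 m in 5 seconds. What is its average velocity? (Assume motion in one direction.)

v_avg = Δd / Δt = 410 / 5 = 82.0 m/s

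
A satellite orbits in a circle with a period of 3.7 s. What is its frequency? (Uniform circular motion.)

f = 1/T = 1/3.7 = 0.2703 Hz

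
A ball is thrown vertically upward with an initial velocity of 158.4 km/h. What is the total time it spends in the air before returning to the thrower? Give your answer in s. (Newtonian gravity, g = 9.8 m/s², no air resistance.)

v₀ = 158.4 km/h × 0.2777777777777778 = 44.0 m/s
t_total = 2 × v₀ / g = 2 × 44.0 / 9.8 = 8.98 s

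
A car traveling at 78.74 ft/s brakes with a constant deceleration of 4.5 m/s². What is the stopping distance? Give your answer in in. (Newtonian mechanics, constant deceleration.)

v₀ = 78.74 ft/s × 0.3048 = 24.0 m/s
d = v₀² / (2a) = 24.0² / (2 × 4.5) = 576.0 / 9.0 = 64.0 m
d = 64.0 m / 0.0254 = 2520 in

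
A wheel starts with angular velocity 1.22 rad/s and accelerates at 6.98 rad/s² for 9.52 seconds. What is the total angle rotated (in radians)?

θ = ω₀t + ½αt² = 1.22×9.52 + ½×6.98×9.52² = 327.91 rad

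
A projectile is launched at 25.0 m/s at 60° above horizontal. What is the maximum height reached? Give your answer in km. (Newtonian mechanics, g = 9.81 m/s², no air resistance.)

H = v₀² × sin²(θ) / (2g) = 25.0² × sin(60°)² / (2 × 9.81) = 625.0 × 0.75 / 19.62 = 23.8914 m
H = 23.8914 m / 1000.0 = 0.02389 km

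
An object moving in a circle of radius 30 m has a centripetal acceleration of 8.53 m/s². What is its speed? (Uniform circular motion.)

v = √(a_c × r) = √(8.53 × 30) = 16.0 m/s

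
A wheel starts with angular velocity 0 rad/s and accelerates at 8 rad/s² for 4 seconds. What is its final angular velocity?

ω = ω₀ + αt = 0 + 8 × 4 = 32 rad/s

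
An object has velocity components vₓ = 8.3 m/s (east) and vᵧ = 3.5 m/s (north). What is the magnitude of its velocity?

|v| = √(vₓ² + vᵧ²) = √(8.3² + 3.5²) = √(81.14) = 9.01 m/s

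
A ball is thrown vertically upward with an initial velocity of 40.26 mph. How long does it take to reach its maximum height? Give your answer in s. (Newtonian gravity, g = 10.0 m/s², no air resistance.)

v₀ = 40.26 mph × 0.44704 = 17.9978 m/s
t_up = v₀ / g = 17.9978 / 10.0 = 1.8 s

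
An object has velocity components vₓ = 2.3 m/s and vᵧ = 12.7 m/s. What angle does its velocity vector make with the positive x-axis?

θ = arctan(vᵧ/vₓ) = arctan(12.7/2.3) = 79.73°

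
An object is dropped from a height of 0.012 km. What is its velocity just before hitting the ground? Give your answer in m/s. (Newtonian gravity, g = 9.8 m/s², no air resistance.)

h = 0.012 km × 1000.0 = 12.0 m
v = √(2gh) = √(2 × 9.8 × 12.0) = 15.34 m/s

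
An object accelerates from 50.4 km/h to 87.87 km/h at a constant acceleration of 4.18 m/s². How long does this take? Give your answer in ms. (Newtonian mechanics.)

v₀ = 50.4 km/h × 0.2777777777777778 = 14.0 m/s
v = 87.87 km/h × 0.2777777777777778 = 24.4083 m/s
t = (v - v₀) / a = (24.4083 - 14.0) / 4.18 = 2.49002 s
t = 2.49002 s / 0.001 = 2490 ms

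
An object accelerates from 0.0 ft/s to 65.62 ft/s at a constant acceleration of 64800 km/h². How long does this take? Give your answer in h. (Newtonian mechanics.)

v₀ = 0.0 ft/s × 0.3048 = 0.0 m/s
v = 65.62 ft/s × 0.3048 = 20.001 m/s
a = 64800 km/h² × 7.716049382716049e-05 = 5.0 m/s²
t = (v - v₀) / a = (20.001 - 0.0) / 5.0 = 4.0002 s
t = 4.0002 s / 3600.0 = 0.001111 h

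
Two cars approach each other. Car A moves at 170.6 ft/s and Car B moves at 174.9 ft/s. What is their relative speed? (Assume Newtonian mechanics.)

v_rel = v_A + v_B = 170.6 + 174.9 = 345.5 ft/s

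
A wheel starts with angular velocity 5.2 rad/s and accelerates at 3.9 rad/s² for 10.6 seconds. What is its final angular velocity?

ω = ω₀ + αt = 5.2 + 3.9 × 10.6 = 46.54 rad/s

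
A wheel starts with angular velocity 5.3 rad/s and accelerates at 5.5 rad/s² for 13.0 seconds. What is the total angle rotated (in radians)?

θ = ω₀t + ½αt² = 5.3×13.0 + ½×5.5×13.0² = 533.65 rad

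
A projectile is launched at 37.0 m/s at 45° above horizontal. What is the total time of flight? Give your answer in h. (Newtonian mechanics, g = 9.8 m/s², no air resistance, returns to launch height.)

T = 2 × v₀ × sin(θ) / g = 2 × 37.0 × sin(45°) / 9.8 = 2 × 37.0 × 0.707107 / 9.8 = 5.33938 s
T = 5.33938 s / 3600.0 = 0.001483 h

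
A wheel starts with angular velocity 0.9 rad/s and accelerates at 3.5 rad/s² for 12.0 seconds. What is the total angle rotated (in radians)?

θ = ω₀t + ½αt² = 0.9×12.0 + ½×3.5×12.0² = 262.8 rad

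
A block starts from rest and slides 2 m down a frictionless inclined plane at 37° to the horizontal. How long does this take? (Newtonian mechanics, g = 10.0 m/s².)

a = g sin(θ) = 10.0 × sin(37°) = 6.0182 m/s²
t = √(2d/a) = √(2 × 2 / 6.0182) = 0.82 s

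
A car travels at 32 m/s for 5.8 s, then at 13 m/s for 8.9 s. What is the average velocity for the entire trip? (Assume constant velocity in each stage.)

d₁ = v₁t₁ = 32 × 5.8 = 185.6 m
d₂ = v₂t₂ = 13 × 8.9 = 115.7 m
d_total = 301.3 m, t_total = 14.7 s
v_avg = d_total/t_total = 301.3/14.7 = 20.5 m/s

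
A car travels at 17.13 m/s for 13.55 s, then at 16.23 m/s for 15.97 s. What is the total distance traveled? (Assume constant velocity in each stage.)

d₁ = v₁t₁ = 17.13 × 13.55 = 232.1115 m
d₂ = v₂t₂ = 16.23 × 15.97 = 259.1931 m
d_total = 232.1115 + 259.1931 = 491.3 m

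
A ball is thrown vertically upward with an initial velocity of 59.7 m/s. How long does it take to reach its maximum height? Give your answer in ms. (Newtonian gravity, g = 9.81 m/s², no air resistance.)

t_up = v₀ / g = 59.7 / 9.81 = 6.08563 s
t_up = 6.08563 s / 0.001 = 6086 ms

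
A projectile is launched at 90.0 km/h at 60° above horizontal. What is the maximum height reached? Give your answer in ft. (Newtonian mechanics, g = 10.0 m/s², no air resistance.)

v₀ = 90.0 km/h × 0.2777777777777778 = 25.0 m/s
H = v₀² × sin²(θ) / (2g) = 25.0² × sin(60°)² / (2 × 10.0) = 625.0 × 0.75 / 20.0 = 23.4375 m
H = 23.4375 m / 0.3048 = 76.89 ft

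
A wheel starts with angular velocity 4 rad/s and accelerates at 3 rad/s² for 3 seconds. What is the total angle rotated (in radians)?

θ = ω₀t + ½αt² = 4×3 + ½×3×3² = 25.5 rad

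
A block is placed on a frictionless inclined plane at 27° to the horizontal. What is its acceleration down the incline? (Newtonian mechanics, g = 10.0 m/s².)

a = g sin(θ) = 10.0 × sin(27°) = 10.0 × 0.454 = 4.54 m/s²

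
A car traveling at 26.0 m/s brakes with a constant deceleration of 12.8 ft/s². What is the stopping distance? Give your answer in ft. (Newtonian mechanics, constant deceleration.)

a = 12.8 ft/s² × 0.3048 = 3.90144 m/s²
d = v₀² / (2a) = 26.0² / (2 × 3.90144) = 676.0 / 7.80288 = 86.6347 m
d = 86.6347 m / 0.3048 = 284.2 ft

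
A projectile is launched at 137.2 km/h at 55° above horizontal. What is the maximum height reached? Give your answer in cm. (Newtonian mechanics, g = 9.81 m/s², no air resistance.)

v₀ = 137.2 km/h × 0.2777777777777778 = 38.1111 m/s
H = v₀² × sin²(θ) / (2g) = 38.1111² × sin(55°)² / (2 × 9.81) = 1452.46 × 0.67101 / 19.62 = 49.6746 m
H = 49.6746 m / 0.01 = 4967 cm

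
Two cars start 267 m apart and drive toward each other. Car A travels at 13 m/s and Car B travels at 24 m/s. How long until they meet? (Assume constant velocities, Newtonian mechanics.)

Combined speed: v_combined = 13 + 24 = 37 m/s
Time to meet: t = d/v_combined = 267/37 = 7.22 s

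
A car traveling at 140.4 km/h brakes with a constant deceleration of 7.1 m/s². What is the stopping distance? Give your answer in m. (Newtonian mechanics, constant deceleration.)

v₀ = 140.4 km/h × 0.2777777777777778 = 39.0 m/s
d = v₀² / (2a) = 39.0² / (2 × 7.1) = 1521.0 / 14.2 = 107.1 m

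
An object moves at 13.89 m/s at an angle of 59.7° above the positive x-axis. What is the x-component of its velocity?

vₓ = v cos(θ) = 13.89 × cos(59.7°) = 7.01 m/s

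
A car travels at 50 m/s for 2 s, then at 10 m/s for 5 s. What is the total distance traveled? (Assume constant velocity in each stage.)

d₁ = v₁t₁ = 50 × 2 = 100 m
d₂ = v₂t₂ = 10 × 5 = 50 m
d_total = 100 + 50 = 150 m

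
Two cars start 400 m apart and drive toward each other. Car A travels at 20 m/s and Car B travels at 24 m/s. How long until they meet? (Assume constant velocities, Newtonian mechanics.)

Combined speed: v_combined = 20 + 24 = 44 m/s
Time to meet: t = d/v_combined = 400/44 = 9.09 s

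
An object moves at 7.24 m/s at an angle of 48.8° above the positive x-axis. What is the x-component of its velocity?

vₓ = v cos(θ) = 7.24 × cos(48.8°) = 4.77 m/s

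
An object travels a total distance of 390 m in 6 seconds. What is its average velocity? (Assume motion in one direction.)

v_avg = Δd / Δt = 390 / 6 = 65.0 m/s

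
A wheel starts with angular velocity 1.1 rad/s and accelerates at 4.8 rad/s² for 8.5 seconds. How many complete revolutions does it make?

θ = ω₀t + ½αt² = 1.1×8.5 + ½×4.8×8.5² = 182.75 rad
Total revolutions = θ/(2π) = 182.75/(2π) = 29.09
Complete revolutions = ⌊29.09⌋ = 29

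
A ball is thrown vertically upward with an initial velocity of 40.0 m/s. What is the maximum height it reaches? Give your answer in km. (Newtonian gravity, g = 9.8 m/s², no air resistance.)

h_max = v₀² / (2g) = 40.0² / (2 × 9.8) = 1600.0 / 19.6 = 81.6327 m
h_max = 81.6327 m / 1000.0 = 0.08163 km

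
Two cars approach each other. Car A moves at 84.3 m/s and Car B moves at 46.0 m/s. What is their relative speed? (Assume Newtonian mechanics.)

v_rel = v_A + v_B = 84.3 + 46.0 = 130.3 m/s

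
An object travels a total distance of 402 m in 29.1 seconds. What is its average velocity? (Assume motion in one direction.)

v_avg = Δd / Δt = 402 / 29.1 = 13.81 m/s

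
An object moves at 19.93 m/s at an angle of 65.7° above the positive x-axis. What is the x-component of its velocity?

vₓ = v cos(θ) = 19.93 × cos(65.7°) = 8.2 m/s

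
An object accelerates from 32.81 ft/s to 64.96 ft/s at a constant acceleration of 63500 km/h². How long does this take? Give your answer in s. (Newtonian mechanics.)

v₀ = 32.81 ft/s × 0.3048 = 10.0005 m/s
v = 64.96 ft/s × 0.3048 = 19.7998 m/s
a = 63500 km/h² × 7.716049382716049e-05 = 4.89969 m/s²
t = (v - v₀) / a = (19.7998 - 10.0005) / 4.89969 = 2.0 s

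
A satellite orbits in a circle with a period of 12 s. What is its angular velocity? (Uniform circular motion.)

ω = 2π/T = 2π/12 = 0.5236 rad/s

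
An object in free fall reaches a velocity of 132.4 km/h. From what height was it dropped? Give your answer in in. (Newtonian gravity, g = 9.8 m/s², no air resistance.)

v = 132.4 km/h × 0.2777777777777778 = 36.7778 m/s
h = v² / (2g) = 36.7778² / (2 × 9.8) = 69.0105 m
h = 69.0105 m / 0.0254 = 2717 in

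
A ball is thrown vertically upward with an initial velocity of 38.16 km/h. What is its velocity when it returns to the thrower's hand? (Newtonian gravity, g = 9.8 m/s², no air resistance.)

By conservation of energy (no air resistance), the ball returns to the throw height with the same speed as launch, but directed downward.
|v_ground| = v₀ = 38.16 km/h
v_ground = 38.16 km/h (downward)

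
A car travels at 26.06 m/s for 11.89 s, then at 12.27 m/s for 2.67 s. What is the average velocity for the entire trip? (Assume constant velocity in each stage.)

d₁ = v₁t₁ = 26.06 × 11.89 = 309.8534 m
d₂ = v₂t₂ = 12.27 × 2.67 = 32.7609 m
d_total = 342.6143 m, t_total = 14.56 s
v_avg = d_total/t_total = 342.6143/14.56 = 23.53 m/s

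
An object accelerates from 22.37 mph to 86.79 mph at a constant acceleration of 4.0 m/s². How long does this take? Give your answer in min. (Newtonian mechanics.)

v₀ = 22.37 mph × 0.44704 = 10.0003 m/s
v = 86.79 mph × 0.44704 = 38.7986 m/s
t = (v - v₀) / a = (38.7986 - 10.0003) / 4.0 = 7.19958 s
t = 7.19958 s / 60.0 = 0.12 min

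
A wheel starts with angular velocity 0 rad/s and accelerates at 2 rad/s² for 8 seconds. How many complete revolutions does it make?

θ = ω₀t + ½αt² = 0×8 + ½×2×8² = 64.0 rad
Total revolutions = θ/(2π) = 64.0/(2π) = 10.19
Complete revolutions = ⌊10.19⌋ = 10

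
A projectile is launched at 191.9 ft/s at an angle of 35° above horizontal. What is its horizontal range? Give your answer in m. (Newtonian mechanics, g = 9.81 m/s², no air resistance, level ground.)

v₀ = 191.9 ft/s × 0.3048 = 58.4911 m/s
R = v₀² × sin(2θ) / g = 58.4911² × sin(2 × 35°) / 9.81 = 3421.21 × 0.939693 / 9.81 = 327.7 m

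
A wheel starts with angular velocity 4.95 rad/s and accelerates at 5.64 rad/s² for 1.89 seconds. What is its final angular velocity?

ω = ω₀ + αt = 4.95 + 5.64 × 1.89 = 15.61 rad/s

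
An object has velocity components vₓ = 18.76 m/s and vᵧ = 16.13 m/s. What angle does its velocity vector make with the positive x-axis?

θ = arctan(vᵧ/vₓ) = arctan(16.13/18.76) = 40.69°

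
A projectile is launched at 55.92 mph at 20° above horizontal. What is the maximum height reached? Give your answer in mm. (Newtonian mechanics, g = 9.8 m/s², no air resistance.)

v₀ = 55.92 mph × 0.44704 = 24.9985 m/s
H = v₀² × sin²(θ) / (2g) = 24.9985² × sin(20°)² / (2 × 9.8) = 624.925 × 0.116978 / 19.6 = 3.72972 m
H = 3.72972 m / 0.001 = 3730 mm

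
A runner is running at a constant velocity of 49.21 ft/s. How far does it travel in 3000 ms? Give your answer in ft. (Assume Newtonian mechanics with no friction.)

v = 49.21 ft/s × 0.3048 = 14.9992 m/s
t = 3000 ms × 0.001 = 3.0 s
d = v × t = 14.9992 × 3.0 = 44.9976 m
d = 44.9976 m / 0.3048 = 147.6 ft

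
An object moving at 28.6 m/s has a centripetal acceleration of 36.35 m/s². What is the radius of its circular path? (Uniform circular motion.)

r = v²/a_c = 28.6²/36.35 = 22.5 m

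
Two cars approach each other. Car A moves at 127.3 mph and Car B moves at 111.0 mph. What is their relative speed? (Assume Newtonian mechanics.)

v_rel = v_A + v_B = 127.3 + 111.0 = 238.3 mph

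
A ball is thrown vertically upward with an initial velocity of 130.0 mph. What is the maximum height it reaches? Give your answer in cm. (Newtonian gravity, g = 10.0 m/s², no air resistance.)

v₀ = 130.0 mph × 0.44704 = 58.1152 m/s
h_max = v₀² / (2g) = 58.1152² / (2 × 10.0) = 3377.38 / 20.0 = 168.869 m
h_max = 168.869 m / 0.01 = 16890 cm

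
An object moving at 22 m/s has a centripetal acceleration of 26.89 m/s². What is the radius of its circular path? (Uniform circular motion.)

r = v²/a_c = 22²/26.89 = 18.0 m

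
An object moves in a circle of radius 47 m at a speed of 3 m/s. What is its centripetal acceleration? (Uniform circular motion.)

a_c = v²/r = 3²/47 = 9/47 = 0.19 m/s²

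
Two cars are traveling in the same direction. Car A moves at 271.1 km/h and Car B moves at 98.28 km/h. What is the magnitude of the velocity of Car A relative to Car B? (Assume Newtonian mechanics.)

v_rel = |v_A - v_B| = |271.1 - 98.28| = 172.82 km/h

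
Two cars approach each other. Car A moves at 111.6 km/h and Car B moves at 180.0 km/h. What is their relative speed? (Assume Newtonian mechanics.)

v_rel = v_A + v_B = 111.6 + 180.0 = 291.6 km/h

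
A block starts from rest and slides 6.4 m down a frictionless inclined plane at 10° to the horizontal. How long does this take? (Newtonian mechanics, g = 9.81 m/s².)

a = g sin(θ) = 9.81 × sin(10°) = 1.7035 m/s²
t = √(2d/a) = √(2 × 6.4 / 1.7035) = 2.74 s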